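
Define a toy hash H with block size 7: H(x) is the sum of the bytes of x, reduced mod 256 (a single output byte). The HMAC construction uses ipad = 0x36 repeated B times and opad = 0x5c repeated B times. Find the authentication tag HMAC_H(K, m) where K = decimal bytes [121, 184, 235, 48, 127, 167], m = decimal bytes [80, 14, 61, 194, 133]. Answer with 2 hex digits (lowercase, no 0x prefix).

Key decimal bytes [121, 184, 235, 48, 127, 167] = 79 b8 eb 30 7f a7 is 6 bytes ≤ B = 7; zero-pad to 7 bytes: K' = 79 b8 eb 30 7f a7 00.
K' ⊕ ipad = 4f 8e dd 06 49 91 36.  K' ⊕ opad = 25 e4 b7 6c 23 fb 5c.
Inner input = (K'⊕ipad) ∥ m = 4f 8e dd 06 49 91 36 ∥ 50 0e 3d c2 85.
Inner hash: sum = 79+142+221+6+73+145+54+80+14+61+194+133 = 1202; mod 256 = 178 → b2.
Outer input = (K'⊕opad) ∥ inner = 25 e4 b7 6c 23 fb 5c ∥ b2.
Outer hash (tag): sum = 37+228+183+108+35+251+92+178 = 1112; mod 256 = 88 → 58.

58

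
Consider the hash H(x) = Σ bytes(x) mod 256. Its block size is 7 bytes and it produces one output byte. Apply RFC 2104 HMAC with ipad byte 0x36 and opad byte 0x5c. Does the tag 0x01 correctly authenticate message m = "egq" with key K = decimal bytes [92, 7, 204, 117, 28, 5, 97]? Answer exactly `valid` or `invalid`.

invalid

Key decimal bytes [92, 7, 204, 117, 28, 5, 97] = 5c 07 cc 75 1c 05 61 is exactly B = 7 bytes: K' = 5c 07 cc 75 1c 05 61.
K' ⊕ ipad = 6a 31 fa 43 2a 33 57; K' ⊕ opad = 00 5b 90 29 40 59 3d.
Inner hash: sum = 106+49+250+67+42+51+87+101+103+113 = 969; mod 256 = 201 → c9.
Outer hash (recomputed tag): sum = 0+91+144+41+64+89+61+201 = 691; mod 256 = 179 → b3.
Recomputed tag = b3; claimed = 01 → mismatch.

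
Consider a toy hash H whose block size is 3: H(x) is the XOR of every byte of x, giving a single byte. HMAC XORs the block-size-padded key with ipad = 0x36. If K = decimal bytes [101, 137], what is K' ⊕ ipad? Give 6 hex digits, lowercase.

53bf36

Key decimal bytes [101, 137] = 65 89 is 2 bytes ≤ B = 3; zero-pad to 3 bytes: K' = 65 89 00.
XOR each byte with 0x36: 65⊕36=53, 89⊕36=bf, 00⊕36=36.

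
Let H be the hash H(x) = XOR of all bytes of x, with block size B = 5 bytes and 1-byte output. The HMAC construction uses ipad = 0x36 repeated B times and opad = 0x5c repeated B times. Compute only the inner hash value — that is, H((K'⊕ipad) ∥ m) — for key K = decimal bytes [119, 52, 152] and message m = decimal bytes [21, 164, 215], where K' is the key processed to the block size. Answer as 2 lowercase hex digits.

Key decimal bytes [119, 52, 152] = 77 34 98 is 3 bytes ≤ B = 5; zero-pad to 5 bytes: K' = 77 34 98 00 00.
K' ⊕ ipad = 41 02 ae 36 36.
Inner input = 41 02 ae 36 36 ∥ 15 a4 d7.
Inner hash: XOR 41⊕02⊕ae⊕36⊕36⊕15⊕a4⊕d7 = 8b.

8b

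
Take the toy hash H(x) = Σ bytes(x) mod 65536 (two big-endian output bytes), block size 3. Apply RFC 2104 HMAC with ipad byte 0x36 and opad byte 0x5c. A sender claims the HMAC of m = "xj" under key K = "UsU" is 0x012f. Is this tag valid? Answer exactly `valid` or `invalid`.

valid

Key "UsU" = 55 73 55 is exactly B = 3 bytes: K' = 55 73 55.
K' ⊕ ipad = 63 45 63; K' ⊕ opad = 09 2f 09.
Inner hash: sum = 99+69+99+120+106 = 493 → 01 ed.
Outer hash (recomputed tag): sum = 9+47+9+1+237 = 303 → 01 2f.
Recomputed tag = 012f; claimed = 012f → match.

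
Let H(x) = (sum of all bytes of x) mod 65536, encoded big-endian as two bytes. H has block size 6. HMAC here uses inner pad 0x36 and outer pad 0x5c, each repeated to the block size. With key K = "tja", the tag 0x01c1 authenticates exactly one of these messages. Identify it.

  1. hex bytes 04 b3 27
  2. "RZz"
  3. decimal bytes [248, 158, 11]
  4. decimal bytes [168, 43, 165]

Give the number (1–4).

4

Key "tja" = 74 6a 61 is 3 bytes ≤ B = 6; zero-pad to 6 bytes: K' = 74 6a 61 00 00 00.
K' ⊕ ipad = 42 5c 57 36 36 36; K' ⊕ opad = 28 36 3d 5c 5c 5c.
m1: inner = H(42 5c 57 36 36 36 04 b3 27) = 02 75; tag = H(28 36 3d 5c 5c 5c 02 75) = 0226
m2: inner = H(42 5c 57 36 36 36 52 5a 7a) = 02 bd; tag = H(28 36 3d 5c 5c 5c 02 bd) = 026e
m3: inner = H(42 5c 57 36 36 36 f8 9e 0b) = 03 38; tag = H(28 36 3d 5c 5c 5c 03 38) = 01ea
m4: inner = H(42 5c 57 36 36 36 a8 2b a5) = 03 0f; tag = H(28 36 3d 5c 5c 5c 03 0f) = 01c1 ← matches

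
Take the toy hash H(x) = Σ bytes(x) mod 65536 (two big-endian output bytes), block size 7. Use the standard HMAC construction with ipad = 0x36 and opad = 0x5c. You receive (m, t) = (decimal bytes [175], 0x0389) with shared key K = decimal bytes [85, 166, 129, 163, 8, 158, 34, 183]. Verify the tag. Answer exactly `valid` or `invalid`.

Key decimal bytes [85, 166, 129, 163, 8, 158, 34, 183] = 55 a6 81 a3 08 9e 22 b7 is 8 bytes > B = 7, so hash it first: H(key) = 03 9e, then zero-pad to 7 bytes: K' = 03 9e 00 00 00 00 00.
K' ⊕ ipad = 35 a8 36 36 36 36 36; K' ⊕ opad = 5f c2 5c 5c 5c 5c 5c.
Inner hash: sum = 53+168+54+54+54+54+54+175 = 666 → 02 9a.
Outer hash (recomputed tag): sum = 95+194+92+92+92+92+92+2+154 = 905 → 03 89.
Recomputed tag = 0389; claimed = 0389 → match.

valid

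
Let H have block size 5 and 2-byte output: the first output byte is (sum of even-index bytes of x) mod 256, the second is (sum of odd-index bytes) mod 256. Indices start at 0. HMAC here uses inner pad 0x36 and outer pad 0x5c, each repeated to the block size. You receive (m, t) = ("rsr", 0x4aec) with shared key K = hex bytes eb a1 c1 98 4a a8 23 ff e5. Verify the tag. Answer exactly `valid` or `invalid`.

invalid

Key hex bytes eb a1 c1 98 4a a8 23 ff e5 is 9 bytes > B = 5, so hash it first: H(key) = fe e0, then zero-pad to 5 bytes: K' = fe e0 00 00 00.
K' ⊕ ipad = c8 d6 36 36 36; K' ⊕ opad = a2 bc 5c 5c 5c.
Inner hash: even-index sum = 423 mod 256 = 167; odd-index sum = 496 mod 256 = 240 → a7 f0.
Outer hash (recomputed tag): even-index sum = 586 mod 256 = 74; odd-index sum = 447 mod 256 = 191 → 4a bf.
Recomputed tag = 4abf; claimed = 4aec → mismatch.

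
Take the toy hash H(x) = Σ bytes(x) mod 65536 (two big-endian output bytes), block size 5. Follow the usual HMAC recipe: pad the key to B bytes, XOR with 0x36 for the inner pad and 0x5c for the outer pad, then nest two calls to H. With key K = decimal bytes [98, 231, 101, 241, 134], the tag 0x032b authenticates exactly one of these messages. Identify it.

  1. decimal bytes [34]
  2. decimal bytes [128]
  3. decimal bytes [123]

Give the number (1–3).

Key decimal bytes [98, 231, 101, 241, 134] = 62 e7 65 f1 86 is exactly B = 5 bytes: K' = 62 e7 65 f1 86.
K' ⊕ ipad = 54 d1 53 c7 b0; K' ⊕ opad = 3e bb 39 ad da.
m1: inner = H(54 d1 53 c7 b0 22) = 03 11; tag = H(3e bb 39 ad da 03 11) = 02cd
m2: inner = H(54 d1 53 c7 b0 80) = 03 6f; tag = H(3e bb 39 ad da 03 6f) = 032b ← matches
m3: inner = H(54 d1 53 c7 b0 7b) = 03 6a; tag = H(3e bb 39 ad da 03 6a) = 0326

2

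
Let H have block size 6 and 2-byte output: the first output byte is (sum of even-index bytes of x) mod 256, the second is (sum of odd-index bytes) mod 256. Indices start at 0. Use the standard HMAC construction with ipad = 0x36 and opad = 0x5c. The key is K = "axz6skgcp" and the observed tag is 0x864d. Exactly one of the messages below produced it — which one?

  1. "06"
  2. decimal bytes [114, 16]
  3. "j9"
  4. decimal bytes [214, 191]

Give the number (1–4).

Key "axz6skgcp" = 61 78 7a 36 73 6b 67 63 70 is 9 bytes > B = 6, so hash it first: H(key) = 25 7c, then zero-pad to 6 bytes: K' = 25 7c 00 00 00 00.
K' ⊕ ipad = 13 4a 36 36 36 36; K' ⊕ opad = 79 20 5c 5c 5c 5c.
m1: inner = H(13 4a 36 36 36 36 30 36) = af ec; tag = H(79 20 5c 5c 5c 5c af ec) = e0c4
m2: inner = H(13 4a 36 36 36 36 72 10) = f1 c6; tag = H(79 20 5c 5c 5c 5c f1 c6) = 229e
m3: inner = H(13 4a 36 36 36 36 6a 39) = e9 ef; tag = H(79 20 5c 5c 5c 5c e9 ef) = 1ac7
m4: inner = H(13 4a 36 36 36 36 d6 bf) = 55 75; tag = H(79 20 5c 5c 5c 5c 55 75) = 864d ← matches

4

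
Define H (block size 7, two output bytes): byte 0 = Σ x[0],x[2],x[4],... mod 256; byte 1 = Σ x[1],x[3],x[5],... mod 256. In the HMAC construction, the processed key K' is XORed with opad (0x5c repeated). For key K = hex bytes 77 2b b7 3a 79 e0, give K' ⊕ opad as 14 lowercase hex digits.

Key hex bytes 77 2b b7 3a 79 e0 is 6 bytes ≤ B = 7; zero-pad to 7 bytes: K' = 77 2b b7 3a 79 e0 00.
XOR each byte with 0x5c: 77⊕5c=2b, 2b⊕5c=77, b7⊕5c=eb, 3a⊕5c=66, 79⊕5c=25, e0⊕5c=bc, 00⊕5c=5c.

2b77eb6625bc5c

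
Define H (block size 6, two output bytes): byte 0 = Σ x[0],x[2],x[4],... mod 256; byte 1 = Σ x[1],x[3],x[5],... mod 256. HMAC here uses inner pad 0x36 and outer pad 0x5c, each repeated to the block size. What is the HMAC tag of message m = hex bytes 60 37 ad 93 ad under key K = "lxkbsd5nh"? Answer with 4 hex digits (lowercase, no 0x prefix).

6a78

Key "lxkbsd5nh" = 6c 78 6b 62 73 64 35 6e 68 is 9 bytes > B = 6, so hash it first: H(key) = e7 ac, then zero-pad to 6 bytes: K' = e7 ac 00 00 00 00.
K' ⊕ ipad = d1 9a 36 36 36 36.  K' ⊕ opad = bb f0 5c 5c 5c 5c.
Inner input = (K'⊕ipad) ∥ m = d1 9a 36 36 36 36 ∥ 60 37 ad 93 ad.
Inner hash: even-index sum = 759 mod 256 = 247; odd-index sum = 464 mod 256 = 208 → f7 d0.
Outer input = (K'⊕opad) ∥ inner = bb f0 5c 5c 5c 5c ∥ f7 d0.
Outer hash (tag): even-index sum = 618 mod 256 = 106; odd-index sum = 632 mod 256 = 120 → 6a 78.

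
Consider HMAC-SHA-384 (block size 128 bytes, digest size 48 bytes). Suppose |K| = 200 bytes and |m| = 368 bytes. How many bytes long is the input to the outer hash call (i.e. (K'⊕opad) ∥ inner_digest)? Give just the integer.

176

Key is 200 > 128 bytes, so it is hashed to 48 bytes then zero-padded to 128: |K'| = 128.
Outer input = (K'⊕opad) ∥ H(inner) → 128 + 48 = 176 bytes.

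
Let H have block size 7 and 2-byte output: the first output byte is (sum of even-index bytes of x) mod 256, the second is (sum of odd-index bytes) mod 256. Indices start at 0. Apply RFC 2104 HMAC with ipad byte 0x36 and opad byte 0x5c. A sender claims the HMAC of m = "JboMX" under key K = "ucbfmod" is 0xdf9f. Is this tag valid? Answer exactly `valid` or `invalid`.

Key "ucbfmod" = 75 63 62 66 6d 6f 64 is exactly B = 7 bytes: K' = 75 63 62 66 6d 6f 64.
K' ⊕ ipad = 43 55 54 50 5b 59 52; K' ⊕ opad = 29 3f 3e 3a 31 33 38.
Inner hash: even-index sum = 499 mod 256 = 243; odd-index sum = 527 mod 256 = 15 → f3 0f.
Outer hash (recomputed tag): even-index sum = 223 mod 256 = 223; odd-index sum = 415 mod 256 = 159 → df 9f.
Recomputed tag = df9f; claimed = df9f → match.

valid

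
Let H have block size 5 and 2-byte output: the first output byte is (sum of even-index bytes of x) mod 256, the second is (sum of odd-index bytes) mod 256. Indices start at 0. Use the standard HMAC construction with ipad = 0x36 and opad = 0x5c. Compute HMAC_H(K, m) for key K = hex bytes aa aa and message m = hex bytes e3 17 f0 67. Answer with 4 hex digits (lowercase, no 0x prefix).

Key hex bytes aa aa is 2 bytes ≤ B = 5; zero-pad to 5 bytes: K' = aa aa 00 00 00.
K' ⊕ ipad = 9c 9c 36 36 36.  K' ⊕ opad = f6 f6 5c 5c 5c.
Inner input = (K'⊕ipad) ∥ m = 9c 9c 36 36 36 ∥ e3 17 f0 67.
Inner hash: even-index sum = 390 mod 256 = 134; odd-index sum = 677 mod 256 = 165 → 86 a5.
Outer input = (K'⊕opad) ∥ inner = f6 f6 5c 5c 5c ∥ 86 a5.
Outer hash (tag): even-index sum = 595 mod 256 = 83; odd-index sum = 472 mod 256 = 216 → 53 d8.

53d8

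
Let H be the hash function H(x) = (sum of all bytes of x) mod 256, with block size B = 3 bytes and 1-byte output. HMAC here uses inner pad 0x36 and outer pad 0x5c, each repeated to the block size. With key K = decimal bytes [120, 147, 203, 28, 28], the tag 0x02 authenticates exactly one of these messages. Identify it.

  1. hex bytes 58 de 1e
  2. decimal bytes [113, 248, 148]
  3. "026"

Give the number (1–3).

Key decimal bytes [120, 147, 203, 28, 28] = 78 93 cb 1c 1c is 5 bytes > B = 3, so hash it first: H(key) = 0e, then zero-pad to 3 bytes: K' = 0e 00 00.
K' ⊕ ipad = 38 36 36; K' ⊕ opad = 52 5c 5c.
m1: inner = H(38 36 36 58 de 1e) = f8; tag = H(52 5c 5c f8) = 02 ← matches
m2: inner = H(38 36 36 71 f8 94) = a1; tag = H(52 5c 5c a1) = ab
m3: inner = H(38 36 36 30 32 36) = 3c; tag = H(52 5c 5c 3c) = 46

1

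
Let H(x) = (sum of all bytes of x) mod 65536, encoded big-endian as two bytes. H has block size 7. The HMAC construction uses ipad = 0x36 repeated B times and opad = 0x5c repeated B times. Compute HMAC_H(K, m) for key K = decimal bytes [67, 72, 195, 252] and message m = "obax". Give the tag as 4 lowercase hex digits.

0388

Key decimal bytes [67, 72, 195, 252] = 43 48 c3 fc is 4 bytes ≤ B = 7; zero-pad to 7 bytes: K' = 43 48 c3 fc 00 00 00.
K' ⊕ ipad = 75 7e f5 ca 36 36 36.  K' ⊕ opad = 1f 14 9f a0 5c 5c 5c.
Inner input = (K'⊕ipad) ∥ m = 75 7e f5 ca 36 36 36 ∥ 6f 62 61 78.
Inner hash: sum = 117+126+245+202+54+54+54+111+98+97+120 = 1278 → 04 fe.
Outer input = (K'⊕opad) ∥ inner = 1f 14 9f a0 5c 5c 5c ∥ 04 fe.
Outer hash (tag): sum = 31+20+159+160+92+92+92+4+254 = 904 → 03 88.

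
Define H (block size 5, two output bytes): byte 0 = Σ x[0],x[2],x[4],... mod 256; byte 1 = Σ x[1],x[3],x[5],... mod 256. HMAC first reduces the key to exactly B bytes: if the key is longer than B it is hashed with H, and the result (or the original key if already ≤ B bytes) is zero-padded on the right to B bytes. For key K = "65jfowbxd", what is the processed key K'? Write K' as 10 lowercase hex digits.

|K| = 9 > B = 5, so first hash the key.
H(K): even-index sum = 469 mod 256 = 213; odd-index sum = 394 mod 256 = 138 → d5 8a.
Zero-pad H(K) = d5 8a to 5 bytes: K' = d5 8a 00 00 00.

d58a000000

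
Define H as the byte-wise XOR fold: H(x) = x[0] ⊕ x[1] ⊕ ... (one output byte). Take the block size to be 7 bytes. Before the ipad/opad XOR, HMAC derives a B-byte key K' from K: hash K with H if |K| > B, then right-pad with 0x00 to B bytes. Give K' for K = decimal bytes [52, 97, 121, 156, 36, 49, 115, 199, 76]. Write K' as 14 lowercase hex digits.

|K| = 9 > B = 7, so first hash the key.
H(K): XOR 34⊕61⊕79⊕9c⊕24⊕31⊕73⊕c7⊕4c = 5d.
Zero-pad H(K) = 5d to 7 bytes: K' = 5d 00 00 00 00 00 00.

5d000000000000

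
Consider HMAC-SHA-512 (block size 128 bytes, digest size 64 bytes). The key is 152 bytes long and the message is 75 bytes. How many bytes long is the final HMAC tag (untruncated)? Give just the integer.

64

The tag is one SHA-512 digest: 64 bytes.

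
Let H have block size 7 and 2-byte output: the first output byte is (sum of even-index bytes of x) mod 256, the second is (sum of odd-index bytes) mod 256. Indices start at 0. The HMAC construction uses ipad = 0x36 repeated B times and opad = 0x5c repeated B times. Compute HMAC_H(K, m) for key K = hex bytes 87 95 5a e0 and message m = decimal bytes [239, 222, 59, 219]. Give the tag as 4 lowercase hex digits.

7223

Key hex bytes 87 95 5a e0 is 4 bytes ≤ B = 7; zero-pad to 7 bytes: K' = 87 95 5a e0 00 00 00.
K' ⊕ ipad = b1 a3 6c d6 36 36 36.  K' ⊕ opad = db c9 06 bc 5c 5c 5c.
Inner input = (K'⊕ipad) ∥ m = b1 a3 6c d6 36 36 36 ∥ ef de 3b db.
Inner hash: even-index sum = 834 mod 256 = 66; odd-index sum = 729 mod 256 = 217 → 42 d9.
Outer input = (K'⊕opad) ∥ inner = db c9 06 bc 5c 5c 5c ∥ 42 d9.
Outer hash (tag): even-index sum = 626 mod 256 = 114; odd-index sum = 547 mod 256 = 35 → 72 23.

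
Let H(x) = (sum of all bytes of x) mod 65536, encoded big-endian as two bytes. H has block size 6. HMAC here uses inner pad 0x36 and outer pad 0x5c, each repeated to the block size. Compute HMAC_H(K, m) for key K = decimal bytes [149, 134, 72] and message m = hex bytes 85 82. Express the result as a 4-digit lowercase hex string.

0348

Key decimal bytes [149, 134, 72] = 95 86 48 is 3 bytes ≤ B = 6; zero-pad to 6 bytes: K' = 95 86 48 00 00 00.
K' ⊕ ipad = a3 b0 7e 36 36 36.  K' ⊕ opad = c9 da 14 5c 5c 5c.
Inner input = (K'⊕ipad) ∥ m = a3 b0 7e 36 36 36 ∥ 85 82.
Inner hash: sum = 163+176+126+54+54+54+133+130 = 890 → 03 7a.
Outer input = (K'⊕opad) ∥ inner = c9 da 14 5c 5c 5c ∥ 03 7a.
Outer hash (tag): sum = 201+218+20+92+92+92+3+122 = 840 → 03 48.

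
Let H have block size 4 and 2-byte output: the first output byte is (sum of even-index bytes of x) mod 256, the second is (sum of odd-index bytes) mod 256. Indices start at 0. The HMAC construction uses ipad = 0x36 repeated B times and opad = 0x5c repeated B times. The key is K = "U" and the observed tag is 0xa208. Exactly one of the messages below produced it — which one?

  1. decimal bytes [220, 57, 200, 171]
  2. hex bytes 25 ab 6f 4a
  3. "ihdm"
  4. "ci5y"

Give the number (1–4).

Key "U" = 55 is 1 byte ≤ B = 4; zero-pad to 4 bytes: K' = 55 00 00 00.
K' ⊕ ipad = 63 36 36 36; K' ⊕ opad = 09 5c 5c 5c.
m1: inner = H(63 36 36 36 dc 39 c8 ab) = 3d 50; tag = H(09 5c 5c 5c 3d 50) = a208 ← matches
m2: inner = H(63 36 36 36 25 ab 6f 4a) = 2d 61; tag = H(09 5c 5c 5c 2d 61) = 9219
m3: inner = H(63 36 36 36 69 68 64 6d) = 66 41; tag = H(09 5c 5c 5c 66 41) = cbf9
m4: inner = H(63 36 36 36 63 69 35 79) = 31 4e; tag = H(09 5c 5c 5c 31 4e) = 9606

1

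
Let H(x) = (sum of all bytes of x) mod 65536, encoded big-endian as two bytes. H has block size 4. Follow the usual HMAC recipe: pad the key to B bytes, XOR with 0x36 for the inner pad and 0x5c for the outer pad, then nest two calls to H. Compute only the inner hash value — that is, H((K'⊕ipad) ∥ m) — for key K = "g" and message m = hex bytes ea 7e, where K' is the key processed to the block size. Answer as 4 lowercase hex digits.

Key "g" = 67 is 1 byte ≤ B = 4; zero-pad to 4 bytes: K' = 67 00 00 00.
K' ⊕ ipad = 51 36 36 36.
Inner input = 51 36 36 36 ∥ ea 7e.
Inner hash: sum = 81+54+54+54+234+126 = 603 → 02 5b.

025b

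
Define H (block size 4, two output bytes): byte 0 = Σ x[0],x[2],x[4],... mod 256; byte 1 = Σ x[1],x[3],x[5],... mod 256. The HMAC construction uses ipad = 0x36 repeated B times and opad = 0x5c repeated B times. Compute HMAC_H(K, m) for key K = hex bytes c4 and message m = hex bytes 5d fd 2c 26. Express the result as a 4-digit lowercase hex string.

a547

Key hex bytes c4 is 1 byte ≤ B = 4; zero-pad to 4 bytes: K' = c4 00 00 00.
K' ⊕ ipad = f2 36 36 36.  K' ⊕ opad = 98 5c 5c 5c.
Inner input = (K'⊕ipad) ∥ m = f2 36 36 36 ∥ 5d fd 2c 26.
Inner hash: even-index sum = 433 mod 256 = 177; odd-index sum = 399 mod 256 = 143 → b1 8f.
Outer input = (K'⊕opad) ∥ inner = 98 5c 5c 5c ∥ b1 8f.
Outer hash (tag): even-index sum = 421 mod 256 = 165; odd-index sum = 327 mod 256 = 71 → a5 47.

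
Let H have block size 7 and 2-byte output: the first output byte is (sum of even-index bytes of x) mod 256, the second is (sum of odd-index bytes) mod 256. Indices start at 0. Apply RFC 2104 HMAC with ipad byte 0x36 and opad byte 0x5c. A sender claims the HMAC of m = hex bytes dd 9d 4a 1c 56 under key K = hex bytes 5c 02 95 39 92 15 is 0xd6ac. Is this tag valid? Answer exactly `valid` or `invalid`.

valid

Key hex bytes 5c 02 95 39 92 15 is 6 bytes ≤ B = 7; zero-pad to 7 bytes: K' = 5c 02 95 39 92 15 00.
K' ⊕ ipad = 6a 34 a3 0f a4 23 36; K' ⊕ opad = 00 5e c9 65 ce 49 5c.
Inner hash: even-index sum = 672 mod 256 = 160; odd-index sum = 483 mod 256 = 227 → a0 e3.
Outer hash (recomputed tag): even-index sum = 726 mod 256 = 214; odd-index sum = 428 mod 256 = 172 → d6 ac.
Recomputed tag = d6ac; claimed = d6ac → match.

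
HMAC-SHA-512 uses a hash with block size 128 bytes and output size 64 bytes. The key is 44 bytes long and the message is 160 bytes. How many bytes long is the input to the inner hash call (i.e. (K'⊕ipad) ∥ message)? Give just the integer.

288

Key is 44 ≤ 128 bytes, zero-padded: |K'| = 128.
Inner input = (K'⊕ipad) ∥ m → 128 + 160 = 288 bytes.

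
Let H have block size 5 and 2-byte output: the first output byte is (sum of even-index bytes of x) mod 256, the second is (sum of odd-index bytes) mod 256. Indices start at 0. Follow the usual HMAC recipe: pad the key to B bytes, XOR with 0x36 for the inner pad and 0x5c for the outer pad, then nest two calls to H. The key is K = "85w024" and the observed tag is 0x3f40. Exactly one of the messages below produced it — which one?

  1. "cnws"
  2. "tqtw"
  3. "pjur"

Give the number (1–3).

3

Key "85w024" = 38 35 77 30 32 34 is 6 bytes > B = 5, so hash it first: H(key) = e1 99, then zero-pad to 5 bytes: K' = e1 99 00 00 00.
K' ⊕ ipad = d7 af 36 36 36; K' ⊕ opad = bd c5 5c 5c 5c.
m1: inner = H(d7 af 36 36 36 63 6e 77 73) = 24 bf; tag = H(bd c5 5c 5c 5c 24 bf) = 3445
m2: inner = H(d7 af 36 36 36 74 71 74 77) = 2b cd; tag = H(bd c5 5c 5c 5c 2b cd) = 424c
m3: inner = H(d7 af 36 36 36 70 6a 75 72) = 1f ca; tag = H(bd c5 5c 5c 5c 1f ca) = 3f40 ← matches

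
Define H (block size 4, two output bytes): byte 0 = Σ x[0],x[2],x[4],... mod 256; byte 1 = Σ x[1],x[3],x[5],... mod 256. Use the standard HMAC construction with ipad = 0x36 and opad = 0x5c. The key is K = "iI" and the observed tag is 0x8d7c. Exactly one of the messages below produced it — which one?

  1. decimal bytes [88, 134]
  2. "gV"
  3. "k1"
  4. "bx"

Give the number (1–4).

2

Key "iI" = 69 49 is 2 bytes ≤ B = 4; zero-pad to 4 bytes: K' = 69 49 00 00.
K' ⊕ ipad = 5f 7f 36 36; K' ⊕ opad = 35 15 5c 5c.
m1: inner = H(5f 7f 36 36 58 86) = ed 3b; tag = H(35 15 5c 5c ed 3b) = 7eac
m2: inner = H(5f 7f 36 36 67 56) = fc 0b; tag = H(35 15 5c 5c fc 0b) = 8d7c ← matches
m3: inner = H(5f 7f 36 36 6b 31) = 00 e6; tag = H(35 15 5c 5c 00 e6) = 9157
m4: inner = H(5f 7f 36 36 62 78) = f7 2d; tag = H(35 15 5c 5c f7 2d) = 889e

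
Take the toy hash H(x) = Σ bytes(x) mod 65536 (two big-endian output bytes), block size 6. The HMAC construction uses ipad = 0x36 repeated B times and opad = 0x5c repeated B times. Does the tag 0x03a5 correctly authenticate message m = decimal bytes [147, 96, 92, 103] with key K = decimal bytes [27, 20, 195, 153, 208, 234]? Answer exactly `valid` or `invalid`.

Key decimal bytes [27, 20, 195, 153, 208, 234] = 1b 14 c3 99 d0 ea is exactly B = 6 bytes: K' = 1b 14 c3 99 d0 ea.
K' ⊕ ipad = 2d 22 f5 af e6 dc; K' ⊕ opad = 47 48 9f c5 8c b6.
Inner hash: sum = 45+34+245+175+230+220+147+96+92+103 = 1387 → 05 6b.
Outer hash (recomputed tag): sum = 71+72+159+197+140+182+5+107 = 933 → 03 a5.
Recomputed tag = 03a5; claimed = 03a5 → match.

valid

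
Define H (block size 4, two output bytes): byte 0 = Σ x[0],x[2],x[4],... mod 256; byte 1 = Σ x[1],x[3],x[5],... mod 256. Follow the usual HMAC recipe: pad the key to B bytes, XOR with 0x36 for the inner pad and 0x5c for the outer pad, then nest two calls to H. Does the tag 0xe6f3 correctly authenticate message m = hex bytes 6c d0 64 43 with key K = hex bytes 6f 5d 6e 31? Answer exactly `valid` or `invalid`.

Key hex bytes 6f 5d 6e 31 is exactly B = 4 bytes: K' = 6f 5d 6e 31.
K' ⊕ ipad = 59 6b 58 07; K' ⊕ opad = 33 01 32 6d.
Inner hash: even-index sum = 385 mod 256 = 129; odd-index sum = 389 mod 256 = 133 → 81 85.
Outer hash (recomputed tag): even-index sum = 230 mod 256 = 230; odd-index sum = 243 mod 256 = 243 → e6 f3.
Recomputed tag = e6f3; claimed = e6f3 → match.

valid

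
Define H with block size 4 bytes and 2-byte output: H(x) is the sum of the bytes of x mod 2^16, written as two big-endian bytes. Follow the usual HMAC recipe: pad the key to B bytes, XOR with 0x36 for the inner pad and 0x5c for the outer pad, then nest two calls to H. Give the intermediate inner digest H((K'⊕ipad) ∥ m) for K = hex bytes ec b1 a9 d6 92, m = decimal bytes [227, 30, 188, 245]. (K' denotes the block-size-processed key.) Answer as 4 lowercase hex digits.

03eb

Key hex bytes ec b1 a9 d6 92 is 5 bytes > B = 4, so hash it first: H(key) = 03 ae, then zero-pad to 4 bytes: K' = 03 ae 00 00.
K' ⊕ ipad = 35 98 36 36.
Inner input = 35 98 36 36 ∥ e3 1e bc f5.
Inner hash: sum = 53+152+54+54+227+30+188+245 = 1003 → 03 eb.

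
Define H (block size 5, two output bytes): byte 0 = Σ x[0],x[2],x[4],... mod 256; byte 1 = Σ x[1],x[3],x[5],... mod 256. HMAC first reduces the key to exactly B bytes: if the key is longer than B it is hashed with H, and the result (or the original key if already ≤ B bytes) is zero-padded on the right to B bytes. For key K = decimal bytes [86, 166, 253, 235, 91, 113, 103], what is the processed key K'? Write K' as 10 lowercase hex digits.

1502000000

|K| = 7 > B = 5, so first hash the key.
H(K): even-index sum = 533 mod 256 = 21; odd-index sum = 514 mod 256 = 2 → 15 02.
Zero-pad H(K) = 15 02 to 5 bytes: K' = 15 02 00 00 00.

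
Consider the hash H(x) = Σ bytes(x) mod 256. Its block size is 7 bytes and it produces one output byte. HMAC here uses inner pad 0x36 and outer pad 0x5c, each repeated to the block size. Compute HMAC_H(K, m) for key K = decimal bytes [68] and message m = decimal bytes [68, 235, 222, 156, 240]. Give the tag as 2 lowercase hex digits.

8f

Key decimal bytes [68] = 44 is 1 byte ≤ B = 7; zero-pad to 7 bytes: K' = 44 00 00 00 00 00 00.
K' ⊕ ipad = 72 36 36 36 36 36 36.  K' ⊕ opad = 18 5c 5c 5c 5c 5c 5c.
Inner input = (K'⊕ipad) ∥ m = 72 36 36 36 36 36 36 ∥ 44 eb de 9c f0.
Inner hash: sum = 114+54+54+54+54+54+54+68+235+222+156+240 = 1359; mod 256 = 79 → 4f.
Outer input = (K'⊕opad) ∥ inner = 18 5c 5c 5c 5c 5c 5c ∥ 4f.
Outer hash (tag): sum = 24+92+92+92+92+92+92+79 = 655; mod 256 = 143 → 8f.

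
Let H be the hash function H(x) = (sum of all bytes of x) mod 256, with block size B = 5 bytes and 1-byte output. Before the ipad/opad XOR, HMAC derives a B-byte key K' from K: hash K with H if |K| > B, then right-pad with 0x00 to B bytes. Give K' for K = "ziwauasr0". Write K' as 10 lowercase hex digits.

|K| = 9 > B = 5, so first hash the key.
H(K): sum = 122+105+119+97+117+97+115+114+48 = 934; mod 256 = 166 → a6.
Zero-pad H(K) = a6 to 5 bytes: K' = a6 00 00 00 00.

a600000000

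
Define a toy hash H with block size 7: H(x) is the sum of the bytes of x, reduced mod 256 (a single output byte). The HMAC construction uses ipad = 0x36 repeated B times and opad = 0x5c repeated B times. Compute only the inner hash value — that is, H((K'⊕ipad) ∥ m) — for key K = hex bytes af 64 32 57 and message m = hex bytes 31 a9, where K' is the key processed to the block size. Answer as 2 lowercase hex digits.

Key hex bytes af 64 32 57 is 4 bytes ≤ B = 7; zero-pad to 7 bytes: K' = af 64 32 57 00 00 00.
K' ⊕ ipad = 99 52 04 61 36 36 36.
Inner input = 99 52 04 61 36 36 36 ∥ 31 a9.
Inner hash: sum = 153+82+4+97+54+54+54+49+169 = 716; mod 256 = 204 → cc.

cc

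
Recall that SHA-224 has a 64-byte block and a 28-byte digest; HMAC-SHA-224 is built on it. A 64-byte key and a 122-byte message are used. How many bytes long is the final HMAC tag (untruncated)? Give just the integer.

The tag is one SHA-224 digest: 28 bytes.

28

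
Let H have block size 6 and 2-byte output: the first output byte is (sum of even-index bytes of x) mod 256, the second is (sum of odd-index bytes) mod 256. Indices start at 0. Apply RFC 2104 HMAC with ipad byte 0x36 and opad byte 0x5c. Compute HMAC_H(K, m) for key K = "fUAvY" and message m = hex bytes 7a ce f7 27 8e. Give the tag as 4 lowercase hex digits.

915d

Key "fUAvY" = 66 55 41 76 59 is 5 bytes ≤ B = 6; zero-pad to 6 bytes: K' = 66 55 41 76 59 00.
K' ⊕ ipad = 50 63 77 40 6f 36.  K' ⊕ opad = 3a 09 1d 2a 05 5c.
Inner input = (K'⊕ipad) ∥ m = 50 63 77 40 6f 36 ∥ 7a ce f7 27 8e.
Inner hash: even-index sum = 821 mod 256 = 53; odd-index sum = 462 mod 256 = 206 → 35 ce.
Outer input = (K'⊕opad) ∥ inner = 3a 09 1d 2a 05 5c ∥ 35 ce.
Outer hash (tag): even-index sum = 145 mod 256 = 145; odd-index sum = 349 mod 256 = 93 → 91 5d.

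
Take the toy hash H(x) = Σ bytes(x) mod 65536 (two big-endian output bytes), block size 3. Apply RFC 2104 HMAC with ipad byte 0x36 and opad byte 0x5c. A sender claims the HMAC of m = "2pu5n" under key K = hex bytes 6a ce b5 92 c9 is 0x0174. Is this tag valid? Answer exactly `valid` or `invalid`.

Key hex bytes 6a ce b5 92 c9 is 5 bytes > B = 3, so hash it first: H(key) = 03 48, then zero-pad to 3 bytes: K' = 03 48 00.
K' ⊕ ipad = 35 7e 36; K' ⊕ opad = 5f 14 5c.
Inner hash: sum = 53+126+54+50+112+117+53+110 = 675 → 02 a3.
Outer hash (recomputed tag): sum = 95+20+92+2+163 = 372 → 01 74.
Recomputed tag = 0174; claimed = 0174 → match.

valid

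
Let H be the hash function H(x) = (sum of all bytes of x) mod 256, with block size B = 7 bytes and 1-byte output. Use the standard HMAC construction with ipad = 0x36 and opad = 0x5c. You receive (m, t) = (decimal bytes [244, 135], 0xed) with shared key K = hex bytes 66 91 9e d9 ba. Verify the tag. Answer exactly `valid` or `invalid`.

Key hex bytes 66 91 9e d9 ba is 5 bytes ≤ B = 7; zero-pad to 7 bytes: K' = 66 91 9e d9 ba 00 00.
K' ⊕ ipad = 50 a7 a8 ef 8c 36 36; K' ⊕ opad = 3a cd c2 85 e6 5c 5c.
Inner hash: sum = 80+167+168+239+140+54+54+244+135 = 1281; mod 256 = 1 → 01.
Outer hash (recomputed tag): sum = 58+205+194+133+230+92+92+1 = 1005; mod 256 = 237 → ed.
Recomputed tag = ed; claimed = ed → match.

valid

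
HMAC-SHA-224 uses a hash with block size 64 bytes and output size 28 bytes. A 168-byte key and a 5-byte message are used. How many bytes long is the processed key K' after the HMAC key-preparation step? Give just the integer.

Key is 168 > 64 bytes, so it is hashed to 28 bytes then zero-padded to 64: |K'| = 64.

64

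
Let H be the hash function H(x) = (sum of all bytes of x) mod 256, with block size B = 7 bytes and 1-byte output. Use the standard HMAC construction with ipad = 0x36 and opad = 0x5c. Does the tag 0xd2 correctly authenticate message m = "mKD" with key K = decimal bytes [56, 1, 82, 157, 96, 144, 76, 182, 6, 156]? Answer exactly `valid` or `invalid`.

Key decimal bytes [56, 1, 82, 157, 96, 144, 76, 182, 6, 156] = 38 01 52 9d 60 90 4c b6 06 9c is 10 bytes > B = 7, so hash it first: H(key) = bc, then zero-pad to 7 bytes: K' = bc 00 00 00 00 00 00.
K' ⊕ ipad = 8a 36 36 36 36 36 36; K' ⊕ opad = e0 5c 5c 5c 5c 5c 5c.
Inner hash: sum = 138+54+54+54+54+54+54+109+75+68 = 714; mod 256 = 202 → ca.
Outer hash (recomputed tag): sum = 224+92+92+92+92+92+92+202 = 978; mod 256 = 210 → d2.
Recomputed tag = d2; claimed = d2 → match.

valid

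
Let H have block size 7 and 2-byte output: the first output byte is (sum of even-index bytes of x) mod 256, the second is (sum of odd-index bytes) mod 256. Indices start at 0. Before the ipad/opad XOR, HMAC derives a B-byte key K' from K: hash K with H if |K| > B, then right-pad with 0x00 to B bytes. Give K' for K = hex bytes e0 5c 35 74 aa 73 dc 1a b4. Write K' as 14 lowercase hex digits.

4f5d0000000000

|K| = 9 > B = 7, so first hash the key.
H(K): even-index sum = 847 mod 256 = 79; odd-index sum = 349 mod 256 = 93 → 4f 5d.
Zero-pad H(K) = 4f 5d to 7 bytes: K' = 4f 5d 00 00 00 00 00.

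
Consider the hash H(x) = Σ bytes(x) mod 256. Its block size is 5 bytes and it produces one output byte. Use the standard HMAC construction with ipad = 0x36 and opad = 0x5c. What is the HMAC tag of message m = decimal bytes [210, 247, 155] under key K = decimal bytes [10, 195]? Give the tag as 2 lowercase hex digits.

40

Key decimal bytes [10, 195] = 0a c3 is 2 bytes ≤ B = 5; zero-pad to 5 bytes: K' = 0a c3 00 00 00.
K' ⊕ ipad = 3c f5 36 36 36.  K' ⊕ opad = 56 9f 5c 5c 5c.
Inner input = (K'⊕ipad) ∥ m = 3c f5 36 36 36 ∥ d2 f7 9b.
Inner hash: sum = 60+245+54+54+54+210+247+155 = 1079; mod 256 = 55 → 37.
Outer input = (K'⊕opad) ∥ inner = 56 9f 5c 5c 5c ∥ 37.
Outer hash (tag): sum = 86+159+92+92+92+55 = 576; mod 256 = 64 → 40.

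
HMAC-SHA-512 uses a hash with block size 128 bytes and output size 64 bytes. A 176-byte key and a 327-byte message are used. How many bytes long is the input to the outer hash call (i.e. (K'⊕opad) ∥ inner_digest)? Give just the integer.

Key is 176 > 128 bytes, so it is hashed to 64 bytes then zero-padded to 128: |K'| = 128.
Outer input = (K'⊕opad) ∥ H(inner) → 128 + 64 = 192 bytes.

192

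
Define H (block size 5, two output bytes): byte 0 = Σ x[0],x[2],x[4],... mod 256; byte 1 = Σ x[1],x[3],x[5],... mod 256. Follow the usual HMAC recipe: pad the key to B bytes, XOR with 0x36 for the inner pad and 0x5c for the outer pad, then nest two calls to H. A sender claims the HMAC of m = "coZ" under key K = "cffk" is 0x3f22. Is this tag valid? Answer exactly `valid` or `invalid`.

invalid

Key "cffk" = 63 66 66 6b is 4 bytes ≤ B = 5; zero-pad to 5 bytes: K' = 63 66 66 6b 00.
K' ⊕ ipad = 55 50 50 5d 36; K' ⊕ opad = 3f 3a 3a 37 5c.
Inner hash: even-index sum = 330 mod 256 = 74; odd-index sum = 362 mod 256 = 106 → 4a 6a.
Outer hash (recomputed tag): even-index sum = 319 mod 256 = 63; odd-index sum = 187 mod 256 = 187 → 3f bb.
Recomputed tag = 3fbb; claimed = 3f22 → mismatch.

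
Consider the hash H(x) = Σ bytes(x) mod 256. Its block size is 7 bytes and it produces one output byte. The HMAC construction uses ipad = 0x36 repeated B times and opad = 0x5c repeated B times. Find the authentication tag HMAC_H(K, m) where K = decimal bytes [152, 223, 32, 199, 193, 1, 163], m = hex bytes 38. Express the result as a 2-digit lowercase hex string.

f0

Key decimal bytes [152, 223, 32, 199, 193, 1, 163] = 98 df 20 c7 c1 01 a3 is exactly B = 7 bytes: K' = 98 df 20 c7 c1 01 a3.
K' ⊕ ipad = ae e9 16 f1 f7 37 95.  K' ⊕ opad = c4 83 7c 9b 9d 5d ff.
Inner input = (K'⊕ipad) ∥ m = ae e9 16 f1 f7 37 95 ∥ 38.
Inner hash: sum = 174+233+22+241+247+55+149+56 = 1177; mod 256 = 153 → 99.
Outer input = (K'⊕opad) ∥ inner = c4 83 7c 9b 9d 5d ff ∥ 99.
Outer hash (tag): sum = 196+131+124+155+157+93+255+153 = 1264; mod 256 = 240 → f0.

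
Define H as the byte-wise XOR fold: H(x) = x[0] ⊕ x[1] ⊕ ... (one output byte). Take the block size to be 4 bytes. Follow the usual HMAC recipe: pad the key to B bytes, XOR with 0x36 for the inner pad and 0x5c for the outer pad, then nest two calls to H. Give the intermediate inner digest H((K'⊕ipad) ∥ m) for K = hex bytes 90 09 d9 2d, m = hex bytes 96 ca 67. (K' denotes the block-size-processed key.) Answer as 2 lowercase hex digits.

Key hex bytes 90 09 d9 2d is exactly B = 4 bytes: K' = 90 09 d9 2d.
K' ⊕ ipad = a6 3f ef 1b.
Inner input = a6 3f ef 1b ∥ 96 ca 67.
Inner hash: XOR a6⊕3f⊕ef⊕1b⊕96⊕ca⊕67 = 56.

56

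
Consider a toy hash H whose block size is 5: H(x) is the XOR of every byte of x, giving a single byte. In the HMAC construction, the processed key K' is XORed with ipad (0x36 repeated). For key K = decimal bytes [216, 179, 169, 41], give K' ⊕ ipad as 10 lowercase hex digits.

ee859f1f36

Key decimal bytes [216, 179, 169, 41] = d8 b3 a9 29 is 4 bytes ≤ B = 5; zero-pad to 5 bytes: K' = d8 b3 a9 29 00.
XOR each byte with 0x36: d8⊕36=ee, b3⊕36=85, a9⊕36=9f, 29⊕36=1f, 00⊕36=36.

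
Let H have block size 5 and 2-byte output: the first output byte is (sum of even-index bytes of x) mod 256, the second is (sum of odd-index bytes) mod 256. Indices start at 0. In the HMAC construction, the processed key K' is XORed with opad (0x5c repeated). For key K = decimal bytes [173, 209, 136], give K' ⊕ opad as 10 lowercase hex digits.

Key decimal bytes [173, 209, 136] = ad d1 88 is 3 bytes ≤ B = 5; zero-pad to 5 bytes: K' = ad d1 88 00 00.
XOR each byte with 0x5c: ad⊕5c=f1, d1⊕5c=8d, 88⊕5c=d4, 00⊕5c=5c, 00⊕5c=5c.

f18dd45c5c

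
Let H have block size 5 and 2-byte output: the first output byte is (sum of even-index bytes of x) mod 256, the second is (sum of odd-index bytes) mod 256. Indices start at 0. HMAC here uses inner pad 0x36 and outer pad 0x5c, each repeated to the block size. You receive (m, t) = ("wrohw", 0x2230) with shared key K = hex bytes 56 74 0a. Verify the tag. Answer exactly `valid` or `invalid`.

invalid

Key hex bytes 56 74 0a is 3 bytes ≤ B = 5; zero-pad to 5 bytes: K' = 56 74 0a 00 00.
K' ⊕ ipad = 60 42 3c 36 36; K' ⊕ opad = 0a 28 56 5c 5c.
Inner hash: even-index sum = 428 mod 256 = 172; odd-index sum = 469 mod 256 = 213 → ac d5.
Outer hash (recomputed tag): even-index sum = 401 mod 256 = 145; odd-index sum = 304 mod 256 = 48 → 91 30.
Recomputed tag = 9130; claimed = 2230 → mismatch.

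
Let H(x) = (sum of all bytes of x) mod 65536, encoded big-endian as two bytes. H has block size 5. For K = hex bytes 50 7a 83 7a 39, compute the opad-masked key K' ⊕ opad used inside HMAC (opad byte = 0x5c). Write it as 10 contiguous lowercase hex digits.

Key hex bytes 50 7a 83 7a 39 is exactly B = 5 bytes: K' = 50 7a 83 7a 39.
XOR each byte with 0x5c: 50⊕5c=0c, 7a⊕5c=26, 83⊕5c=df, 7a⊕5c=26, 39⊕5c=65.

0c26df2665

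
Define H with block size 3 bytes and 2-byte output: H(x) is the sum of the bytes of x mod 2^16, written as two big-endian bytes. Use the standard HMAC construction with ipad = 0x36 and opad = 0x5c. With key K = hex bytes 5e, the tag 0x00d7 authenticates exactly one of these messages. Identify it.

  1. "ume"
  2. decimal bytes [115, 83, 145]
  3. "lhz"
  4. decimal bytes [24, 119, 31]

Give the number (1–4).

Key hex bytes 5e is 1 byte ≤ B = 3; zero-pad to 3 bytes: K' = 5e 00 00.
K' ⊕ ipad = 68 36 36; K' ⊕ opad = 02 5c 5c.
m1: inner = H(68 36 36 75 6d 65) = 02 1b; tag = H(02 5c 5c 02 1b) = 00d7 ← matches
m2: inner = H(68 36 36 73 53 91) = 02 2b; tag = H(02 5c 5c 02 2b) = 00e7
m3: inner = H(68 36 36 6c 68 7a) = 02 22; tag = H(02 5c 5c 02 22) = 00de
m4: inner = H(68 36 36 18 77 1f) = 01 82; tag = H(02 5c 5c 01 82) = 013d

1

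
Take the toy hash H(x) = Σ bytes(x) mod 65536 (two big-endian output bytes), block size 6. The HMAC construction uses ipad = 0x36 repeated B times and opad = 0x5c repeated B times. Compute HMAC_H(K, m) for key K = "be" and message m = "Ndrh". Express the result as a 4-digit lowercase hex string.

01f5

Key "be" = 62 65 is 2 bytes ≤ B = 6; zero-pad to 6 bytes: K' = 62 65 00 00 00 00.
K' ⊕ ipad = 54 53 36 36 36 36.  K' ⊕ opad = 3e 39 5c 5c 5c 5c.
Inner input = (K'⊕ipad) ∥ m = 54 53 36 36 36 36 ∥ 4e 64 72 68.
Inner hash: sum = 84+83+54+54+54+54+78+100+114+104 = 779 → 03 0b.
Outer input = (K'⊕opad) ∥ inner = 3e 39 5c 5c 5c 5c ∥ 03 0b.
Outer hash (tag): sum = 62+57+92+92+92+92+3+11 = 501 → 01 f5.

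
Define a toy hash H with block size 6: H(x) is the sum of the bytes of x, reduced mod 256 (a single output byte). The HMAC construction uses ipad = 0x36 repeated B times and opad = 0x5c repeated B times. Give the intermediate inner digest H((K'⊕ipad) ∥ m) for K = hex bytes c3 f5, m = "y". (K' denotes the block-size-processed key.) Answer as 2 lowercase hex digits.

Key hex bytes c3 f5 is 2 bytes ≤ B = 6; zero-pad to 6 bytes: K' = c3 f5 00 00 00 00.
K' ⊕ ipad = f5 c3 36 36 36 36.
Inner input = f5 c3 36 36 36 36 ∥ 79.
Inner hash: sum = 245+195+54+54+54+54+121 = 777; mod 256 = 9 → 09.

09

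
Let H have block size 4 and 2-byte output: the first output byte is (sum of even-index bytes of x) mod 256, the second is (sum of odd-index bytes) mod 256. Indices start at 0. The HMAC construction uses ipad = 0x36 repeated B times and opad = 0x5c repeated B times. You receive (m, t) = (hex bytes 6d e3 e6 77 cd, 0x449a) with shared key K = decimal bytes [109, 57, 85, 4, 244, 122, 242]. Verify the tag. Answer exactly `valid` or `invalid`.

invalid

Key decimal bytes [109, 57, 85, 4, 244, 122, 242] = 6d 39 55 04 f4 7a f2 is 7 bytes > B = 4, so hash it first: H(key) = a8 b7, then zero-pad to 4 bytes: K' = a8 b7 00 00.
K' ⊕ ipad = 9e 81 36 36; K' ⊕ opad = f4 eb 5c 5c.
Inner hash: even-index sum = 756 mod 256 = 244; odd-index sum = 529 mod 256 = 17 → f4 11.
Outer hash (recomputed tag): even-index sum = 580 mod 256 = 68; odd-index sum = 344 mod 256 = 88 → 44 58.
Recomputed tag = 4458; claimed = 449a → mismatch.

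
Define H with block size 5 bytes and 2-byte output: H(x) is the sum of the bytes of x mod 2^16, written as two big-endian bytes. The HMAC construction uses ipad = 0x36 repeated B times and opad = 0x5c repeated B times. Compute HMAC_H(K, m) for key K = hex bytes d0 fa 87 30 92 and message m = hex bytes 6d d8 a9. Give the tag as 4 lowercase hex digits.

Key hex bytes d0 fa 87 30 92 is exactly B = 5 bytes: K' = d0 fa 87 30 92.
K' ⊕ ipad = e6 cc b1 06 a4.  K' ⊕ opad = 8c a6 db 6c ce.
Inner input = (K'⊕ipad) ∥ m = e6 cc b1 06 a4 ∥ 6d d8 a9.
Inner hash: sum = 230+204+177+6+164+109+216+169 = 1275 → 04 fb.
Outer input = (K'⊕opad) ∥ inner = 8c a6 db 6c ce ∥ 04 fb.
Outer hash (tag): sum = 140+166+219+108+206+4+251 = 1094 → 04 46.

0446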